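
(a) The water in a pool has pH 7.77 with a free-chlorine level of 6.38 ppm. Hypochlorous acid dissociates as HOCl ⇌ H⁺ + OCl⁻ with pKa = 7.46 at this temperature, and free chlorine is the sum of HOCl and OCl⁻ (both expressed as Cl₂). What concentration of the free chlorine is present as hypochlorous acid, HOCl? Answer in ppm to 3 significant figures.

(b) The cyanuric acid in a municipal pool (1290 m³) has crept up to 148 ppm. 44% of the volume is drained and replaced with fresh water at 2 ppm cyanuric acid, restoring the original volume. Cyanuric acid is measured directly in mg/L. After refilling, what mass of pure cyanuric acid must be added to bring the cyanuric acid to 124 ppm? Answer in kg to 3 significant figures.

(a) 2.10 ppm; (b) 51.9 kg

(a) [OCl⁻]/[HOCl] = 10^(pH − pKa) = 10^(7.77 − 7.46) = 10^0.31 = 2.042.
(a) Fraction as HOCl = 1 / (1 + 2.042) = 0.3288.
(a) HOCl = 0.3288 × 6.38 ppm = 2.097 ppm.

(b) Volume: 1290 m³ = 1,290,000 L.
(b) After draining 44% and refilling: 148 × 0.56 + 2 × 0.44 = 83.76 ppm.
(b) Deficit to target: 124 − 83.76 = 40.24 mg/L.
(b) Mass: 40.24 mg/L × 1,290,000 L = 51,910 g cyanuric acid.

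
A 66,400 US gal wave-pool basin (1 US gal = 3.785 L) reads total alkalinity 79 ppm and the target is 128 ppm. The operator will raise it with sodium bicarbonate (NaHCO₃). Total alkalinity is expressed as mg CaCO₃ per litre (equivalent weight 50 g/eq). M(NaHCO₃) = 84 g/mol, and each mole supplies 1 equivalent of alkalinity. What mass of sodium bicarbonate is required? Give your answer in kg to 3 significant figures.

Volume: 66,400 US gal × 3.785 L/gal = 251,324 L.
Alkalinity to add: (128 − 79) = 49 mg/L as CaCO₃ × 251,324 L = 12,310 g as CaCO₃.
Equivalents: 12,310 g ÷ 50 g/eq = 246.3 eq.
NaHCO₃ supplies 1 eq per mole → 246.3 mol.
Mass: 246.3 mol × 84 g/mol = 20,690 g.

20.7 kg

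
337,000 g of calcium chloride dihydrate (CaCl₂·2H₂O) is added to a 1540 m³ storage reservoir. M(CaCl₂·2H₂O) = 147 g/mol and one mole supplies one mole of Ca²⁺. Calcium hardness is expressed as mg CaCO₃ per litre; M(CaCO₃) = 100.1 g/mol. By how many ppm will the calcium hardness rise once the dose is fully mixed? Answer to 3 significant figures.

149 ppm

Volume: 1540 m³ = 1,540,000 L.
Moles of Ca²⁺: 337,000 g ÷ 147 g/mol = 2293 mol.
As CaCO₃: 2293 mol × 100.1 g/mol = 229,500 g.
Rise: 229,500 g / 1,540,000 L × 1000 = 149 mg/L.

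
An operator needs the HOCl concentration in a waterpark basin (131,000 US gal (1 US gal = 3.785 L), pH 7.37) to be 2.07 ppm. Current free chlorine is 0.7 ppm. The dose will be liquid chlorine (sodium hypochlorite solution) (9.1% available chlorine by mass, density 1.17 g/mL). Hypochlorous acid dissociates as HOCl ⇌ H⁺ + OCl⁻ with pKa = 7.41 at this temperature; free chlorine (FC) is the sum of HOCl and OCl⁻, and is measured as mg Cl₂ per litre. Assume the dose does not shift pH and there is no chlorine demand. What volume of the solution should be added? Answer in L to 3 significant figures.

15.2 L

Volume: 131,000 US gal × 3.785 L/gal = 495,835 L.
[OCl⁻]/[HOCl] = 10^(pH − pKa) = 10^(7.37 − 7.41) = 0.912; fraction as HOCl = 1/(1 + 0.912) = 0.523.
Free chlorine required for 2.07 ppm HOCl: 2.07 / 0.523 = 3.958 ppm.
FC to add: 3.958 − 0.7 = 3.258 mg/L as Cl₂.
Cl₂ equivalent: 3.258 mg/L × 495,835 L = 1615 g.
Product at 9.1% available Cl: 1615 / 0.091 = 17,750 g.
Volume: 17,750 g ÷ 1.17 g/mL = 15,170 mL.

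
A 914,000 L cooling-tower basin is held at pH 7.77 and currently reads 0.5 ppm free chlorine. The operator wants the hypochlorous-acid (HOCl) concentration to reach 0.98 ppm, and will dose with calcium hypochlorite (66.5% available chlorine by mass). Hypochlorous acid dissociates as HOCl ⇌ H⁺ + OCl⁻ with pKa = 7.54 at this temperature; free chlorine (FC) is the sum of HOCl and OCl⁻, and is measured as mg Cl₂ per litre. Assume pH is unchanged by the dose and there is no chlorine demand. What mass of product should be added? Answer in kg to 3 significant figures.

2.95 kg

[OCl⁻]/[HOCl] = 10^(pH − pKa) = 10^(7.77 − 7.54) = 1.698; fraction as HOCl = 1/(1 + 1.698) = 0.3706.
Free chlorine required for 0.98 ppm HOCl: 0.98 / 0.3706 = 2.644 ppm.
FC to add: 2.644 − 0.5 = 2.144 mg/L as Cl₂.
Cl₂ equivalent: 2.144 mg/L × 914,000 L = 1960 g.
Product at 66.5% available Cl: 1960 / 0.665 = 2947 g.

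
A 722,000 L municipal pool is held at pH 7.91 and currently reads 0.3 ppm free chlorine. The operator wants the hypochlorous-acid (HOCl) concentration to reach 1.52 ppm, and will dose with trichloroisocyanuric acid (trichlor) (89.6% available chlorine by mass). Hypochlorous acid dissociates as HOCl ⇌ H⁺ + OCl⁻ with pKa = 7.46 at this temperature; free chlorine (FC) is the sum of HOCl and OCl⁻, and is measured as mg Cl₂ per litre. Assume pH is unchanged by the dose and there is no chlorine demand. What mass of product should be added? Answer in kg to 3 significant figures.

[OCl⁻]/[HOCl] = 10^(pH − pKa) = 10^(7.91 − 7.46) = 2.818; fraction as HOCl = 1/(1 + 2.818) = 0.2619.
Free chlorine required for 1.52 ppm HOCl: 1.52 / 0.2619 = 5.804 ppm.
FC to add: 5.804 − 0.3 = 5.504 mg/L as Cl₂.
Cl₂ equivalent: 5.504 mg/L × 722,000 L = 3974 g.
Product at 89.6% available Cl: 3974 / 0.896 = 4435 g.

4.44 kg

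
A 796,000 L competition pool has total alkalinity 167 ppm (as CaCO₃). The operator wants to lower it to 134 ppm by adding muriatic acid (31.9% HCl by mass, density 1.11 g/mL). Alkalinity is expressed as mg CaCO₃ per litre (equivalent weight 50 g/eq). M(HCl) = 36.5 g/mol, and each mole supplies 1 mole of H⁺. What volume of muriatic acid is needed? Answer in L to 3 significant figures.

Alkalinity to neutralize: (167 − 134) = 33 mg/L as CaCO₃ × 796,000 L = 26,270 g as CaCO₃.
Equivalents of H⁺ required: 26,270 ÷ 50 g/eq = 525.4 eq = 525.4 mol HCl.
Mass of HCl: 525.4 × 36.5 = 19,180 g.
Mass of 31.9% solution: 19,180 / 0.319 = 60,110 g.
Volume: 60,110 g ÷ 1.11 g/mL = 54,150 mL.

54.2 L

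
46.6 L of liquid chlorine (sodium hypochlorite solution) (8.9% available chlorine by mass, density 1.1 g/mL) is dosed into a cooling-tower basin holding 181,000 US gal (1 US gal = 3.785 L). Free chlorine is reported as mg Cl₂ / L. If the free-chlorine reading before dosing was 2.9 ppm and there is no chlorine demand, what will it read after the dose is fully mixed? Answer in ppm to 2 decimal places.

9.56 ppm

Volume: 181,000 US gal × 3.785 L/gal = 685,085 L.
Mass of solution: 46.6 L × 1000 mL/L × 1.1 g/mL = 51,260 g.
Available chlorine delivered: 51,260 g × 0.089 = 4562 g as Cl₂.
Concentration rise: 4562 g / 685,085 L = 6.659 mg/L = 6.66 ppm.
Final FC: 2.9 + 6.66 = 9.56 ppm.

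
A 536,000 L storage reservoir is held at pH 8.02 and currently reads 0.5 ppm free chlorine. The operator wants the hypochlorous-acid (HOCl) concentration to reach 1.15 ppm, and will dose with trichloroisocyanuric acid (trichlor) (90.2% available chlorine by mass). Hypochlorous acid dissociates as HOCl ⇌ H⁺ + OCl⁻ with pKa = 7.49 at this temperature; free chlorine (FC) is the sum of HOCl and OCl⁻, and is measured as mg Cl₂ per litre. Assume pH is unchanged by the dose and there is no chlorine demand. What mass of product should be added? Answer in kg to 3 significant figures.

[OCl⁻]/[HOCl] = 10^(pH − pKa) = 10^(8.02 − 7.49) = 3.388; fraction as HOCl = 1/(1 + 3.388) = 0.2279.
Free chlorine required for 1.15 ppm HOCl: 1.15 / 0.2279 = 5.047 ppm.
FC to add: 5.047 − 0.5 = 4.547 mg/L as Cl₂.
Cl₂ equivalent: 4.547 mg/L × 536,000 L = 2437 g.
Product at 90.2% available Cl: 2437 / 0.902 = 2702 g.

2.70 kg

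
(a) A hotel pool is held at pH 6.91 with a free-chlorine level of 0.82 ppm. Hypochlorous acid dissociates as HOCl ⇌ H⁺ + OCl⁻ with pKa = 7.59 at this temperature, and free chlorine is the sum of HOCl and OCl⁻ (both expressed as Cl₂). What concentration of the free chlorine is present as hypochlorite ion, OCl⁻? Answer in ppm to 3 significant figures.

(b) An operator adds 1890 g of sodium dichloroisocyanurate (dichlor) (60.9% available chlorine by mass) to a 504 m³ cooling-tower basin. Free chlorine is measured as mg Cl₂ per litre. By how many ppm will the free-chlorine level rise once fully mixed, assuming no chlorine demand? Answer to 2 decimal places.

(a) 0.142 ppm; (b) 2.28 ppm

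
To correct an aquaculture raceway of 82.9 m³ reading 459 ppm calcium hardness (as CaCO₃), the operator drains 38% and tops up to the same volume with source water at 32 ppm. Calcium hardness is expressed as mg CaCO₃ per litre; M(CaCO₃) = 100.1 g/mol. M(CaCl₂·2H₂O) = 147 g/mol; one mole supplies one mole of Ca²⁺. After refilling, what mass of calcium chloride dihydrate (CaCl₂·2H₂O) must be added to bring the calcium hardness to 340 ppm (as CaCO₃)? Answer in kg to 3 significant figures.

5.27 kg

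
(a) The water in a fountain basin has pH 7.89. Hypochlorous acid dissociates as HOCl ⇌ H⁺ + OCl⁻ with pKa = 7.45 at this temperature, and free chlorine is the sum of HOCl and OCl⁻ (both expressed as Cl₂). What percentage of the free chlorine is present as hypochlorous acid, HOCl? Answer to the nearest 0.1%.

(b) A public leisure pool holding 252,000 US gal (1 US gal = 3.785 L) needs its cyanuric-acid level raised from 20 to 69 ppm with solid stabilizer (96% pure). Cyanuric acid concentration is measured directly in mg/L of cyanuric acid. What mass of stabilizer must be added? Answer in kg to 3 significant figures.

(a) 26.6%; (b) 48.7 kg

(a) [OCl⁻]/[HOCl] = 10^(pH − pKa) = 10^(7.89 − 7.45) = 10^0.44 = 2.754.
(a) Fraction as HOCl = 1 / (1 + 2.754) = 0.2664.

(b) Volume: 252,000 US gal × 3.785 L/gal = 953,820 L.
(b) CYA to add: (69 − 20) = 49 mg/L × 953,820 L = 46,740 g cyanuric acid.
(b) At 96% purity: 46,740 / 0.96 = 48,680 g product.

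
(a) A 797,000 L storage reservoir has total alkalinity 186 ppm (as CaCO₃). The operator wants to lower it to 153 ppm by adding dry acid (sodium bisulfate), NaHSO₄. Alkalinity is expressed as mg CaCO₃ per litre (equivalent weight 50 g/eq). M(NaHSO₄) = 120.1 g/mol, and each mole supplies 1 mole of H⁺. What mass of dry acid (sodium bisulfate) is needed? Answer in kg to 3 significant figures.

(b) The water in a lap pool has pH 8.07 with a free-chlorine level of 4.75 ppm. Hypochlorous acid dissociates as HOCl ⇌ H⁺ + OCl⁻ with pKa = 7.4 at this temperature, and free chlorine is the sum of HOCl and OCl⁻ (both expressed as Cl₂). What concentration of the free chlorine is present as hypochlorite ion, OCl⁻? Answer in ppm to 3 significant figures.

(a) Alkalinity to neutralize: (186 − 153) = 33 mg/L as CaCO₃ × 797,000 L = 26,300 g as CaCO₃.
(a) Equivalents of H⁺ required: 26,300 ÷ 50 g/eq = 526 eq = 526 mol NaHSO₄.
(a) Mass of NaHSO₄: 526 × 120.1 = 63,180 g.

(b) [OCl⁻]/[HOCl] = 10^(pH − pKa) = 10^(8.07 − 7.4) = 10^0.67 = 4.677.
(b) Fraction as HOCl = 1 / (1 + 4.677) = 0.1761.
(b) OCl⁻ = (1 − 0.1761) × 4.75 ppm = 3.913 ppm.

(a) 63.2 kg; (b) 3.91 ppm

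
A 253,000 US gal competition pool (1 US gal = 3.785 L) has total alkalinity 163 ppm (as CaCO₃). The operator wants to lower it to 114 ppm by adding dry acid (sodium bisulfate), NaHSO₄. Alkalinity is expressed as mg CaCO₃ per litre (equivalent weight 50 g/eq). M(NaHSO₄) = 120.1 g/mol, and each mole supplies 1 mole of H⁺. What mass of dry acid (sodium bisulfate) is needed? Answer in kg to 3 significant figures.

113 kg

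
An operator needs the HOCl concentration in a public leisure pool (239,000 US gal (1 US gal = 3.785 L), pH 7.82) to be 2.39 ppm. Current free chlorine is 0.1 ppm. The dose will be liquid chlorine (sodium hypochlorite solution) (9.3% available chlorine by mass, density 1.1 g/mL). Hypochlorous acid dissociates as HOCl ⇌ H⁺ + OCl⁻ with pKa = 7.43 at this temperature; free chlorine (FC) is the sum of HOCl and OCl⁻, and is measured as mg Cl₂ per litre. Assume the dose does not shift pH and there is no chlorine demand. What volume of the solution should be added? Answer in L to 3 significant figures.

Volume: 239,000 US gal × 3.785 L/gal = 904,615 L.
[OCl⁻]/[HOCl] = 10^(pH − pKa) = 10^(7.82 − 7.43) = 2.455; fraction as HOCl = 1/(1 + 2.455) = 0.2895.
Free chlorine required for 2.39 ppm HOCl: 2.39 / 0.2895 = 8.257 ppm.
FC to add: 8.257 − 0.1 = 8.157 mg/L as Cl₂.
Cl₂ equivalent: 8.157 mg/L × 904,615 L = 7379 g.
Product at 9.3% available Cl: 7379 / 0.093 = 79,340 g.
Volume: 79,340 g ÷ 1.1 g/mL = 72,130 mL.

72.1 L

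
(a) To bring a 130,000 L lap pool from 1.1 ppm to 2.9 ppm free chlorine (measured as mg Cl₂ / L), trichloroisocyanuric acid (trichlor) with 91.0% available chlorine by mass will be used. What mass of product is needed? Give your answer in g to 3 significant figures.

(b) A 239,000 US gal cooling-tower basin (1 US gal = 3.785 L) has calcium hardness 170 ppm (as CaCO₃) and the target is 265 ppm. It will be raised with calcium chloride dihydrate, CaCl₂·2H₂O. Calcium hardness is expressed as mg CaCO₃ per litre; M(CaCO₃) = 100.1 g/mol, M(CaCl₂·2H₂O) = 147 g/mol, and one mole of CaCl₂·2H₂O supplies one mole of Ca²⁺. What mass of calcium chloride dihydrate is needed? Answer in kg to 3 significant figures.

(a) Chlorine deficit: 2.9 − 1.1 = 1.8 ppm = 1.8 mg/L as Cl₂.
(a) Cl₂ equivalent needed: 1.8 mg/L × 130,000 L = 234,000 mg = 234 g.
(a) Product at 91.0% available chlorine: 234 / 0.91 = 257.1 g.

(b) Volume: 239,000 US gal × 3.785 L/gal = 904,615 L.
(b) Hardness to add: (265 − 170) = 95 mg/L as CaCO₃ × 904,615 L = 85,940 g as CaCO₃.
(b) Moles of Ca²⁺ (1 mol Ca²⁺ ≡ 1 mol CaCO₃): 85,940 / 100.1 g/mol = 858.5 mol.
(b) Mass of CaCl₂·2H₂O: 858.5 × 147 = 126,200 g.

(a) 257 g; (b) 126 kg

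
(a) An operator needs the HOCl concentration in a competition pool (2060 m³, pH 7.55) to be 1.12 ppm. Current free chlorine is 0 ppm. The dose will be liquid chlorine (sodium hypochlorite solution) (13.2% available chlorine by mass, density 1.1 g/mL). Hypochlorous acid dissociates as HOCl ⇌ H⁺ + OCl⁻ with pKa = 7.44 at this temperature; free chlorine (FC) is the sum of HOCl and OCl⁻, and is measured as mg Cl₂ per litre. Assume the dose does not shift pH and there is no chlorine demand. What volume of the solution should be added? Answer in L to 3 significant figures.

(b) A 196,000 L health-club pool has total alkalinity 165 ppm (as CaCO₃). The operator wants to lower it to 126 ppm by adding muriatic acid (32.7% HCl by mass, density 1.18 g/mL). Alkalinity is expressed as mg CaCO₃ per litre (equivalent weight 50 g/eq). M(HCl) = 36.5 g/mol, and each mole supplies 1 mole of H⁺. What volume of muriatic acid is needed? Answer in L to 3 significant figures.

(a) Volume: 2060 m³ = 2,060,000 L.
(a) [OCl⁻]/[HOCl] = 10^(pH − pKa) = 10^(7.55 − 7.44) = 1.288; fraction as HOCl = 1/(1 + 1.288) = 0.437.
(a) Free chlorine required for 1.12 ppm HOCl: 1.12 / 0.437 = 2.563 ppm.
(a) FC to add: 2.563 − 0 = 2.563 mg/L as Cl₂.
(a) Cl₂ equivalent: 2.563 mg/L × 2,060,000 L = 5279 g.
(a) Product at 13.2% available Cl: 5279 / 0.132 = 40,000 g.
(a) Volume: 40,000 g ÷ 1.1 g/mL = 36,360 mL.

(b) Alkalinity to neutralize: (165 − 126) = 39 mg/L as CaCO₃ × 196,000 L = 7644 g as CaCO₃.
(b) Equivalents of H⁺ required: 7644 ÷ 50 g/eq = 152.9 eq = 152.9 mol HCl.
(b) Mass of HCl: 152.9 × 36.5 = 5580 g.
(b) Mass of 32.7% solution: 5580 / 0.327 = 17,060 g.
(b) Volume: 17,060 g ÷ 1.18 g/mL = 14,460 mL.

(a) 36.4 L; (b) 14.5 L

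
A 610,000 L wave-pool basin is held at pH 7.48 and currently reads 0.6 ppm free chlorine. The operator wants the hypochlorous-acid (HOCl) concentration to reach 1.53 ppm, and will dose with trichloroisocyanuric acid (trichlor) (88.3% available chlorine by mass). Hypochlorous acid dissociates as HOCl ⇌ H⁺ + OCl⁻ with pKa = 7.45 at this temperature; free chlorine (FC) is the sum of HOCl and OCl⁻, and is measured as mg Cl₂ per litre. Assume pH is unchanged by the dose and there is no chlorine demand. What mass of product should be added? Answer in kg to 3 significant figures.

[OCl⁻]/[HOCl] = 10^(pH − pKa) = 10^(7.48 − 7.45) = 1.072; fraction as HOCl = 1/(1 + 1.072) = 0.4827.
Free chlorine required for 1.53 ppm HOCl: 1.53 / 0.4827 = 3.169 ppm.
FC to add: 3.169 − 0.6 = 2.569 mg/L as Cl₂.
Cl₂ equivalent: 2.569 mg/L × 610,000 L = 1567 g.
Product at 88.3% available Cl: 1567 / 0.883 = 1775 g.

1.78 kg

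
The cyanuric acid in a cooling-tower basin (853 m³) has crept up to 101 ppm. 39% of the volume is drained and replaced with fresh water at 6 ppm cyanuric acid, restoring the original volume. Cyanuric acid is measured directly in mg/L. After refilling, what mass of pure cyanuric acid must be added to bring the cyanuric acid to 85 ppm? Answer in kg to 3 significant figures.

Volume: 853 m³ = 853,000 L.
After draining 39% and refilling: 101 × 0.61 + 6 × 0.39 = 63.95 ppm.
Deficit to target: 85 − 63.95 = 21.05 mg/L.
Mass: 21.05 mg/L × 853,000 L = 17,960 g cyanuric acid.

18.0 kg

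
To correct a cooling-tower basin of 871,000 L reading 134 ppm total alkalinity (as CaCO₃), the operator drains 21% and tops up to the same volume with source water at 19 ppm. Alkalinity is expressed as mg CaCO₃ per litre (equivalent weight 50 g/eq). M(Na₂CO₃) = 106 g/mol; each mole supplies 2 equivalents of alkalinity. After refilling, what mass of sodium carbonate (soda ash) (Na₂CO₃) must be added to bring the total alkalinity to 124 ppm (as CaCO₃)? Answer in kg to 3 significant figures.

13.1 kg

After draining 21% and refilling: 134 × 0.79 + 19 × 0.21 = 109.85 ppm.
Deficit to target: 124 − 109.85 = 14.15 mg/L.
As CaCO₃: 14.15 mg/L × 871,000 L = 12,320 g; ÷ 50 g/eq ÷ 2 = 123.2 mol Na₂CO₃.
Mass: 123.2 × 106 = 13,060 g.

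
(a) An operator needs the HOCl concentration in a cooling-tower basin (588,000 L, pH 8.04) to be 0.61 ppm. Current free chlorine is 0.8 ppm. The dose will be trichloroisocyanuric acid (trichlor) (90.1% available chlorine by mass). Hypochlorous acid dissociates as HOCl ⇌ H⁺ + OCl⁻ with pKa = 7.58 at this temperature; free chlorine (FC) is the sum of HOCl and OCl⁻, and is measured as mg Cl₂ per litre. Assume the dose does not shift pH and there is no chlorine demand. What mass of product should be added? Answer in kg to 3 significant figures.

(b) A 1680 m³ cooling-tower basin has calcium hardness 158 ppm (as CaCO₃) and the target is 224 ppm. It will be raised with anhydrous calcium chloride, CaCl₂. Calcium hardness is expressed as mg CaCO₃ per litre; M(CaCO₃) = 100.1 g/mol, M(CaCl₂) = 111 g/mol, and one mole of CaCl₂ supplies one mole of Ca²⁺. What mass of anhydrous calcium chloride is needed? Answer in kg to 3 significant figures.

(a) [OCl⁻]/[HOCl] = 10^(pH − pKa) = 10^(8.04 − 7.58) = 2.884; fraction as HOCl = 1/(1 + 2.884) = 0.2575.
(a) Free chlorine required for 0.61 ppm HOCl: 0.61 / 0.2575 = 2.369 ppm.
(a) FC to add: 2.369 − 0.8 = 1.569 mg/L as Cl₂.
(a) Cl₂ equivalent: 1.569 mg/L × 588,000 L = 922.7 g.
(a) Product at 90.1% available Cl: 922.7 / 0.901 = 1024 g.

(b) Volume: 1680 m³ = 1,680,000 L.
(b) Hardness to add: (224 − 158) = 66 mg/L as CaCO₃ × 1,680,000 L = 110,900 g as CaCO₃.
(b) Moles of Ca²⁺ (1 mol Ca²⁺ ≡ 1 mol CaCO₃): 110,900 / 100.1 g/mol = 1108 mol.
(b) Mass of CaCl₂: 1108 × 111 = 123,000 g.

(a) 1.02 kg; (b) 123 kg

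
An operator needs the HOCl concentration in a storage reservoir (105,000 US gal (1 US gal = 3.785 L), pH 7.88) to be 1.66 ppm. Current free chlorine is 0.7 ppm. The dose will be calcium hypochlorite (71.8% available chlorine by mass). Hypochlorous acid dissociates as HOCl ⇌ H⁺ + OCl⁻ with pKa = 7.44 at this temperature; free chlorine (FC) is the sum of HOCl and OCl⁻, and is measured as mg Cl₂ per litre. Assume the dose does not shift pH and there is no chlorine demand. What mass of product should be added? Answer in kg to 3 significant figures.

3.06 kg

Volume: 105,000 US gal × 3.785 L/gal = 397,425 L.
[OCl⁻]/[HOCl] = 10^(pH − pKa) = 10^(7.88 − 7.44) = 2.754; fraction as HOCl = 1/(1 + 2.754) = 0.2664.
Free chlorine required for 1.66 ppm HOCl: 1.66 / 0.2664 = 6.232 ppm.
FC to add: 6.232 − 0.7 = 5.532 mg/L as Cl₂.
Cl₂ equivalent: 5.532 mg/L × 397,425 L = 2199 g.
Product at 71.8% available Cl: 2199 / 0.718 = 3062 g.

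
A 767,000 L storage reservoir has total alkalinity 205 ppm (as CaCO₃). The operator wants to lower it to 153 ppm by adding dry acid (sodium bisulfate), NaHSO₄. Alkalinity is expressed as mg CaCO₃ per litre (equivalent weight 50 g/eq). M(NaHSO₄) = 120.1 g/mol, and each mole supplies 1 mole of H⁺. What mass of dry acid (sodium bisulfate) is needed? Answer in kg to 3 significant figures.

Alkalinity to neutralize: (205 − 153) = 52 mg/L as CaCO₃ × 767,000 L = 39,880 g as CaCO₃.
Equivalents of H⁺ required: 39,880 ÷ 50 g/eq = 797.7 eq = 797.7 mol NaHSO₄.
Mass of NaHSO₄: 797.7 × 120.1 = 95,800 g.

95.8 kg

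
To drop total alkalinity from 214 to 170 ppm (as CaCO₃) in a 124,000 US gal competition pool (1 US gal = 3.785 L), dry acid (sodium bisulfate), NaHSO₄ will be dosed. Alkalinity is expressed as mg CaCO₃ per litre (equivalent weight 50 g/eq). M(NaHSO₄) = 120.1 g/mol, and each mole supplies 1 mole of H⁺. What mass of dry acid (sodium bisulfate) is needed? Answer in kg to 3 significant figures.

Volume: 124,000 US gal × 3.785 L/gal = 469,340 L.
Alkalinity to neutralize: (214 − 170) = 44 mg/L as CaCO₃ × 469,340 L = 20,650 g as CaCO₃.
Equivalents of H⁺ required: 20,650 ÷ 50 g/eq = 413 eq = 413 mol NaHSO₄.
Mass of NaHSO₄: 413 × 120.1 = 49,600 g.

49.6 kg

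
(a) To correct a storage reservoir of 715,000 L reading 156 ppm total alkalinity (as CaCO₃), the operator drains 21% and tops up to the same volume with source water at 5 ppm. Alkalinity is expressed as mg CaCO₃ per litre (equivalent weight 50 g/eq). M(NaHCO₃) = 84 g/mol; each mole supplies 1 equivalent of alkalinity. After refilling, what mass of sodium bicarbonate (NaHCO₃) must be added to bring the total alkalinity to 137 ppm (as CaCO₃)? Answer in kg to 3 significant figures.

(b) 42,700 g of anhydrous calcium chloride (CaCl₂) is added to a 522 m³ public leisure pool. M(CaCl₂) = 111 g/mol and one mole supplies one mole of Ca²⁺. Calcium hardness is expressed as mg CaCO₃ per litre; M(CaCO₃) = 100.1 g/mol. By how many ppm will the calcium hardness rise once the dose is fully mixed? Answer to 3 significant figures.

(a) 15.3 kg; (b) 73.8 ppm

(a) After draining 21% and refilling: 156 × 0.79 + 5 × 0.21 = 124.29 ppm.
(a) Deficit to target: 137 − 124.29 = 12.71 mg/L.
(a) As CaCO₃: 12.71 mg/L × 715,000 L = 9088 g; ÷ 50 g/eq ÷ 1 = 181.8 mol NaHCO₃.
(a) Mass: 181.8 × 84 = 15,270 g.

(b) Volume: 522 m³ = 522,000 L.
(b) Moles of Ca²⁺: 42,700 g ÷ 111 g/mol = 384.7 mol.
(b) As CaCO₃: 384.7 mol × 100.1 g/mol = 38,510 g.
(b) Rise: 38,510 g / 522,000 L × 1000 = 73.77 mg/L.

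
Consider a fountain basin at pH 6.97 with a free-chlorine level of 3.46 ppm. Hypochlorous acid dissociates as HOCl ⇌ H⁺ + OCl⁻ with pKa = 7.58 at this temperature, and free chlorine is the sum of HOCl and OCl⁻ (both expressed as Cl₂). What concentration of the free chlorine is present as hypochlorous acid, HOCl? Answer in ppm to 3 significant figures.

[OCl⁻]/[HOCl] = 10^(pH − pKa) = 10^(6.97 − 7.58) = 10^-0.61 = 0.2455.
Fraction as HOCl = 1 / (1 + 0.2455) = 0.8029.
HOCl = 0.8029 × 3.46 ppm = 2.778 ppm.

2.78 ppm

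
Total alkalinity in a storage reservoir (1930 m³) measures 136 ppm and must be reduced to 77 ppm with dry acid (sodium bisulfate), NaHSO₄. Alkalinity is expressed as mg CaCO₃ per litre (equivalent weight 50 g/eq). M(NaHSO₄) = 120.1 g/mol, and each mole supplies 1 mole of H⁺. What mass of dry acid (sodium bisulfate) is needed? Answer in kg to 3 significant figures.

Volume: 1930 m³ = 1,930,000 L.
Alkalinity to neutralize: (136 − 77) = 59 mg/L as CaCO₃ × 1,930,000 L = 113,900 g as CaCO₃.
Equivalents of H⁺ required: 113,900 ÷ 50 g/eq = 2277 eq = 2277 mol NaHSO₄.
Mass of NaHSO₄: 2277 × 120.1 = 273,500 g.

274 kg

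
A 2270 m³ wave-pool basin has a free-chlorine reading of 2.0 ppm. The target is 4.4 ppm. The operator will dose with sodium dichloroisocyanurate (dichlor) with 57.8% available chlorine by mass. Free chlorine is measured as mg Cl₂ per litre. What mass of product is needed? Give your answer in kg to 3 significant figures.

9.43 kg

Volume: 2270 m³ = 2,270,000 L.
Chlorine deficit: 4.4 − 2.0 = 2.4 ppm = 2.4 mg/L as Cl₂.
Cl₂ equivalent needed: 2.4 mg/L × 2,270,000 L = 5,448,000 mg = 5448 g.
Product at 57.8% available chlorine: 5448 / 0.578 = 9426 g.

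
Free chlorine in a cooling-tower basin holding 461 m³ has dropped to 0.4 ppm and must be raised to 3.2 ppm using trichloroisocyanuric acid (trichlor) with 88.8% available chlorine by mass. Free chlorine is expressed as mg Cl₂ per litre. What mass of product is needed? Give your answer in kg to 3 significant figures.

1.45 kg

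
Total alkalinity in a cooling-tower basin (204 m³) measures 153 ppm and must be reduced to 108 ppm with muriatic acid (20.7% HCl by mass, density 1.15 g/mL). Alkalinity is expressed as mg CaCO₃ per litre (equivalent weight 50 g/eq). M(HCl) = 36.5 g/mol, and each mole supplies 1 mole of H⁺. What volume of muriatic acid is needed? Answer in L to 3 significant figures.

Volume: 204 m³ = 204,000 L.
Alkalinity to neutralize: (153 − 108) = 45 mg/L as CaCO₃ × 204,000 L = 9180 g as CaCO₃.
Equivalents of H⁺ required: 9180 ÷ 50 g/eq = 183.6 eq = 183.6 mol HCl.
Mass of HCl: 183.6 × 36.5 = 6701 g.
Mass of 20.7% solution: 6701 / 0.207 = 32,370 g.
Volume: 32,370 g ÷ 1.15 g/mL = 28,150 mL.

28.2 L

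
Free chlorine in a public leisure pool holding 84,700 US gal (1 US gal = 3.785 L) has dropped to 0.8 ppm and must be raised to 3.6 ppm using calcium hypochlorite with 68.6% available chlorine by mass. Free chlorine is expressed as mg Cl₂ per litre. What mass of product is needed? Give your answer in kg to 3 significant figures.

Volume: 84,700 US gal × 3.785 L/gal = 320,590 L.
Chlorine deficit: 3.6 − 0.8 = 2.8 ppm = 2.8 mg/L as Cl₂.
Cl₂ equivalent needed: 2.8 mg/L × 320,590 L = 897,700 mg = 897.7 g.
Product at 68.6% available chlorine: 897.7 / 0.686 = 1309 g.

1.31 kg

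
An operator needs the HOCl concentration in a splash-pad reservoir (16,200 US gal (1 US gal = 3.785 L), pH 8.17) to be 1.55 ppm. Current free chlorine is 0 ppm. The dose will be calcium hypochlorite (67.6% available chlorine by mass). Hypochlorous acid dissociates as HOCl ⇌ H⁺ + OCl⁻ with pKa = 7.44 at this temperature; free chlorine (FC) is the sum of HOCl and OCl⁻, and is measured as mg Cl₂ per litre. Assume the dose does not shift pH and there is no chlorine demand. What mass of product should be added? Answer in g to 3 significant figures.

896 g

Volume: 16,200 US gal × 3.785 L/gal = 61,317 L.
[OCl⁻]/[HOCl] = 10^(pH − pKa) = 10^(8.17 − 7.44) = 5.37; fraction as HOCl = 1/(1 + 5.37) = 0.157.
Free chlorine required for 1.55 ppm HOCl: 1.55 / 0.157 = 9.874 ppm.
FC to add: 9.874 − 0 = 9.874 mg/L as Cl₂.
Cl₂ equivalent: 9.874 mg/L × 61,317 L = 605.4 g.
Product at 67.6% available Cl: 605.4 / 0.676 = 895.6 g.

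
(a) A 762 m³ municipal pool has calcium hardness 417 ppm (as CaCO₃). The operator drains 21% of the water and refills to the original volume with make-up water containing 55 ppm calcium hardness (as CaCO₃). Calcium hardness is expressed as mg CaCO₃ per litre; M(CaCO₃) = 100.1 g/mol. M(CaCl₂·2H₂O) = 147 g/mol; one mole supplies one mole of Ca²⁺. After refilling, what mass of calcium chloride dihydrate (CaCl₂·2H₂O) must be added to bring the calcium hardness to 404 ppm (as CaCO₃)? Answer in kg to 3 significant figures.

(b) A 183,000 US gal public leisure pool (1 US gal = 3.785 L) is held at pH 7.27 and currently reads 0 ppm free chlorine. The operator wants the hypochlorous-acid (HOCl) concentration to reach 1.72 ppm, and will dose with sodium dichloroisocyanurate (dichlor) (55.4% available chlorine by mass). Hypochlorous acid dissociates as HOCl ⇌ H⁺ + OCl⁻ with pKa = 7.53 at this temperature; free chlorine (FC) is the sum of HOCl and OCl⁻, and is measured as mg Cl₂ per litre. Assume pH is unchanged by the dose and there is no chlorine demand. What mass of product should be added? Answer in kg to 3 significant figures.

(a) 70.5 kg; (b) 3.33 kg

(a) Volume: 762 m³ = 762,000 L.
(a) After draining 21% and refilling: 417 × 0.79 + 55 × 0.21 = 340.98 ppm.
(a) Deficit to target: 404 − 340.98 = 63.02 mg/L.
(a) As CaCO₃: 63.02 mg/L × 762,000 L = 48,020 g; ÷ 100.1 = 479.7 mol Ca²⁺.
(a) Mass: 479.7 × 147 = 70,520 g.

(b) Volume: 183,000 US gal × 3.785 L/gal = 692,655 L.
(b) [OCl⁻]/[HOCl] = 10^(pH − pKa) = 10^(7.27 − 7.53) = 0.5495; fraction as HOCl = 1/(1 + 0.5495) = 0.6454.
(b) Free chlorine required for 1.72 ppm HOCl: 1.72 / 0.6454 = 2.665 ppm.
(b) FC to add: 2.665 − 0 = 2.665 mg/L as Cl₂.
(b) Cl₂ equivalent: 2.665 mg/L × 692,655 L = 1846 g.
(b) Product at 55.4% available Cl: 1846 / 0.554 = 3332 g.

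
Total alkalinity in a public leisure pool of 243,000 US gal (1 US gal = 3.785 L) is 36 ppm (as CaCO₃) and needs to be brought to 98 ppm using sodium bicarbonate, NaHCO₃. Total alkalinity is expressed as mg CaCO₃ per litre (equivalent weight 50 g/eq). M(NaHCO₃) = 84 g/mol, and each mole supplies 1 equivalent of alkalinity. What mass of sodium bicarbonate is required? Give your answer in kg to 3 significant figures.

Volume: 243,000 US gal × 3.785 L/gal = 919,755 L.
Alkalinity to add: (98 − 36) = 62 mg/L as CaCO₃ × 919,755 L = 57,020 g as CaCO₃.
Equivalents: 57,020 g ÷ 50 g/eq = 1140 eq.
NaHCO₃ supplies 1 eq per mole → 1140 mol.
Mass: 1140 mol × 84 g/mol = 95,800 g.

95.8 kg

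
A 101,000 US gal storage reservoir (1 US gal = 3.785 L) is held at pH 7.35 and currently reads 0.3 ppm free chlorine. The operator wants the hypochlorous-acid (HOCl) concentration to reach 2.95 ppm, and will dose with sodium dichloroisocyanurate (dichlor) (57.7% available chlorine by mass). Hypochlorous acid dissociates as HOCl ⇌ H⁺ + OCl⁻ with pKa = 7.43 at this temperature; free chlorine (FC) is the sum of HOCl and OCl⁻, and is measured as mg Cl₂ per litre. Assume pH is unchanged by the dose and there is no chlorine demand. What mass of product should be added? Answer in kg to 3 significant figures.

3.38 kg

Volume: 101,000 US gal × 3.785 L/gal = 382,285 L.
[OCl⁻]/[HOCl] = 10^(pH − pKa) = 10^(7.35 − 7.43) = 0.8318; fraction as HOCl = 1/(1 + 0.8318) = 0.5459.
Free chlorine required for 2.95 ppm HOCl: 2.95 / 0.5459 = 5.404 ppm.
FC to add: 5.404 − 0.3 = 5.104 mg/L as Cl₂.
Cl₂ equivalent: 5.104 mg/L × 382,285 L = 1951 g.
Product at 57.7% available Cl: 1951 / 0.577 = 3381 g.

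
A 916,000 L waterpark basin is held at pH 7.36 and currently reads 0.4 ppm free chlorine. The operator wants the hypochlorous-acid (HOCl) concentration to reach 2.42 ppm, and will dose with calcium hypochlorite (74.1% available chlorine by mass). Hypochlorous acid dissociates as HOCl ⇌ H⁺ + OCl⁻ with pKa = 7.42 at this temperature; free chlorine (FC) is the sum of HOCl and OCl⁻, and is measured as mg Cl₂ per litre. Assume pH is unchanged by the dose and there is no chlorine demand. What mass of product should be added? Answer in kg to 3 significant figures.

[OCl⁻]/[HOCl] = 10^(pH − pKa) = 10^(7.36 − 7.42) = 0.871; fraction as HOCl = 1/(1 + 0.871) = 0.5345.
Free chlorine required for 2.42 ppm HOCl: 2.42 / 0.5345 = 4.528 ppm.
FC to add: 4.528 − 0.4 = 4.128 mg/L as Cl₂.
Cl₂ equivalent: 4.128 mg/L × 916,000 L = 3781 g.
Product at 74.1% available Cl: 3781 / 0.741 = 5103 g.

5.10 kg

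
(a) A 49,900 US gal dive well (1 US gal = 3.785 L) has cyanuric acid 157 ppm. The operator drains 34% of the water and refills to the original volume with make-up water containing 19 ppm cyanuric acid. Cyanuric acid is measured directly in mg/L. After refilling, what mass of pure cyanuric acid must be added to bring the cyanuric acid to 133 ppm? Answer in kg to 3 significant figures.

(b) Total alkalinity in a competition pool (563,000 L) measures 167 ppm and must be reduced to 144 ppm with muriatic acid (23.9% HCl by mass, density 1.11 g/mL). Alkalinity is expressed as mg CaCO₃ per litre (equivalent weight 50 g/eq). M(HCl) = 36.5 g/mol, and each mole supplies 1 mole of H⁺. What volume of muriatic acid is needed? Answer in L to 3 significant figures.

(a) 4.33 kg; (b) 35.6 L

(a) Volume: 49,900 US gal × 3.785 L/gal = 188,872 L.
(a) After draining 34% and refilling: 157 × 0.66 + 19 × 0.34 = 110.08 ppm.
(a) Deficit to target: 133 − 110.08 = 22.92 mg/L.
(a) Mass: 22.92 mg/L × 188,872 L = 4329 g cyanuric acid.

(b) Alkalinity to neutralize: (167 − 144) = 23 mg/L as CaCO₃ × 563,000 L = 12,950 g as CaCO₃.
(b) Equivalents of H⁺ required: 12,950 ÷ 50 g/eq = 259 eq = 259 mol HCl.
(b) Mass of HCl: 259 × 36.5 = 9453 g.
(b) Mass of 23.9% solution: 9453 / 0.239 = 39,550 g.
(b) Volume: 39,550 g ÷ 1.11 g/mL = 35,630 mL.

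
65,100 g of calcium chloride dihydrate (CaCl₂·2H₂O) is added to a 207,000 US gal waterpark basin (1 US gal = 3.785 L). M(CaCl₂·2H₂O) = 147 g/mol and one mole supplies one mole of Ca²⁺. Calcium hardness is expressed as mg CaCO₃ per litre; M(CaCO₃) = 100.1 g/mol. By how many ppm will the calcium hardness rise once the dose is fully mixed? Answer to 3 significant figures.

Volume: 207,000 US gal × 3.785 L/gal = 783,495 L.
Moles of Ca²⁺: 65,100 g ÷ 147 g/mol = 442.9 mol.
As CaCO₃: 442.9 mol × 100.1 g/mol = 44,330 g.
Rise: 44,330 g / 783,495 L × 1000 = 56.58 mg/L.

56.6 ppm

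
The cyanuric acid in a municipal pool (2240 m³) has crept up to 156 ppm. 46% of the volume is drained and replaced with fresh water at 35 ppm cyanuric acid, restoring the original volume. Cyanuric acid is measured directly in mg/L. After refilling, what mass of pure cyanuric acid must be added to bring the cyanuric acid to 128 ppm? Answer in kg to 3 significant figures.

62.0 kg

Volume: 2240 m³ = 2,240,000 L.
After draining 46% and refilling: 156 × 0.54 + 35 × 0.46 = 100.34 ppm.
Deficit to target: 128 − 100.34 = 27.66 mg/L.
Mass: 27.66 mg/L × 2,240,000 L = 61,960 g cyanuric acid.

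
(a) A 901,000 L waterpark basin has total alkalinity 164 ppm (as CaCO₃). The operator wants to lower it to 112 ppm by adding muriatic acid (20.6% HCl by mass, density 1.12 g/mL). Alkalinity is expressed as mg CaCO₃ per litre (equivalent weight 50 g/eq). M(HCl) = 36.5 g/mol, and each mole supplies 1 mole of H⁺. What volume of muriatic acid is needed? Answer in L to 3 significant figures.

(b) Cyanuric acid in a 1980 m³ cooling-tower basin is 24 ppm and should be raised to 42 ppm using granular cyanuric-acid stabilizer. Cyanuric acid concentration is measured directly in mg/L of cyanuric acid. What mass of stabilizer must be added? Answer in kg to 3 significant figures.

(a) 148 L; (b) 35.6 kg

(a) Alkalinity to neutralize: (164 − 112) = 52 mg/L as CaCO₃ × 901,000 L = 46,850 g as CaCO₃.
(a) Equivalents of H⁺ required: 46,850 ÷ 50 g/eq = 937 eq = 937 mol HCl.
(a) Mass of HCl: 937 × 36.5 = 34,200 g.
(a) Mass of 20.6% solution: 34,200 / 0.206 = 166,000 g.
(a) Volume: 166,000 g ÷ 1.12 g/mL = 148,200 mL.

(b) Volume: 1980 m³ = 1,980,000 L.
(b) CYA to add: (42 − 24) = 18 mg/L × 1,980,000 L = 35,640 g cyanuric acid.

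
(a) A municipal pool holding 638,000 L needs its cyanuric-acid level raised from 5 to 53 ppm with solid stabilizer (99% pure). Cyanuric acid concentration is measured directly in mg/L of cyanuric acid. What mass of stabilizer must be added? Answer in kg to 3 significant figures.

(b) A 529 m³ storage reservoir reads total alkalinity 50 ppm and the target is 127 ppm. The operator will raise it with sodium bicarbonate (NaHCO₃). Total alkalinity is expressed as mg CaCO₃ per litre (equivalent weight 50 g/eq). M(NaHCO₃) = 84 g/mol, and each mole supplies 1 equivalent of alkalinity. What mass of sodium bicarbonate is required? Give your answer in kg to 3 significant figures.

(a) 30.9 kg; (b) 68.4 kg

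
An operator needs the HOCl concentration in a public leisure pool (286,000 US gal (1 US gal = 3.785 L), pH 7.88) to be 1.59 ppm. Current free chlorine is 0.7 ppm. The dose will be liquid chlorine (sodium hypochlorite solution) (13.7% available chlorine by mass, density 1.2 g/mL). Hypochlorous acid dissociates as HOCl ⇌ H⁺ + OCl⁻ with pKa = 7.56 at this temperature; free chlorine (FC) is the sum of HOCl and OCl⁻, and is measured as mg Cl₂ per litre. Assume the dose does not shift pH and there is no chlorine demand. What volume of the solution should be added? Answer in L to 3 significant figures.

Volume: 286,000 US gal × 3.785 L/gal = 1,082,510 L.
[OCl⁻]/[HOCl] = 10^(pH − pKa) = 10^(7.88 − 7.56) = 2.089; fraction as HOCl = 1/(1 + 2.089) = 0.3237.
Free chlorine required for 1.59 ppm HOCl: 1.59 / 0.3237 = 4.912 ppm.
FC to add: 4.912 − 0.7 = 4.212 mg/L as Cl₂.
Cl₂ equivalent: 4.212 mg/L × 1,082,510 L = 4560 g.
Product at 13.7% available Cl: 4560 / 0.137 = 33,280 g.
Volume: 33,280 g ÷ 1.2 g/mL = 27,730 mL.

27.7 L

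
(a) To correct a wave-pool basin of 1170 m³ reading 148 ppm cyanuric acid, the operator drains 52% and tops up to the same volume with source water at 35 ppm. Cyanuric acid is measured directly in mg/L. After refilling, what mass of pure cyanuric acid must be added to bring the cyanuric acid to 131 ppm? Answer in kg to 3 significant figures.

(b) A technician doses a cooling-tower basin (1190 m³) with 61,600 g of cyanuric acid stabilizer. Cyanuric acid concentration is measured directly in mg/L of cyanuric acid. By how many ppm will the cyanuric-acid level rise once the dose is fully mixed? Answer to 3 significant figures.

(a) Volume: 1170 m³ = 1,170,000 L.
(a) After draining 52% and refilling: 148 × 0.48 + 35 × 0.52 = 89.24 ppm.
(a) Deficit to target: 131 − 89.24 = 41.76 mg/L.
(a) Mass: 41.76 mg/L × 1,170,000 L = 48,860 g cyanuric acid.

(b) Volume: 1190 m³ = 1,190,000 L.
(b) Rise: 61,600 g / 1,190,000 L × 1000 = 51.76 mg/L.

(a) 48.9 kg; (b) 51.8 ppm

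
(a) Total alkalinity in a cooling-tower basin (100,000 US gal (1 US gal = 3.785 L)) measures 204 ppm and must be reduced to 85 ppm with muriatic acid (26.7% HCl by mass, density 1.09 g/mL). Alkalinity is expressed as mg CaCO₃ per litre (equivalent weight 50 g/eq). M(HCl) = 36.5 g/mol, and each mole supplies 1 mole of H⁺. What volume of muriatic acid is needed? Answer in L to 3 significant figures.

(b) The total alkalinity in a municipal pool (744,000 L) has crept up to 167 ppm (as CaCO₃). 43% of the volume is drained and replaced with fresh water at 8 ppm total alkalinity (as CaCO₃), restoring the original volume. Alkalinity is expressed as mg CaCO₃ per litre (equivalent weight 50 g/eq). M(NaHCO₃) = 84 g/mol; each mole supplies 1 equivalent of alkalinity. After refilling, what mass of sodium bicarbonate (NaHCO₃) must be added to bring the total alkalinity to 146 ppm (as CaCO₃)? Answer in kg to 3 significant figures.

(a) Volume: 100,000 US gal × 3.785 L/gal = 378,500 L.
(a) Alkalinity to neutralize: (204 − 85) = 119 mg/L as CaCO₃ × 378,500 L = 45,040 g as CaCO₃.
(a) Equivalents of H⁺ required: 45,040 ÷ 50 g/eq = 900.8 eq = 900.8 mol HCl.
(a) Mass of HCl: 900.8 × 36.5 = 32,880 g.
(a) Mass of 26.7% solution: 32,880 / 0.267 = 123,100 g.
(a) Volume: 123,100 g ÷ 1.09 g/mL = 113,000 mL.

(b) After draining 43% and refilling: 167 × 0.57 + 8 × 0.43 = 98.63 ppm.
(b) Deficit to target: 146 − 98.63 = 47.37 mg/L.
(b) As CaCO₃: 47.37 mg/L × 744,000 L = 35,240 g; ÷ 50 g/eq ÷ 1 = 704.9 mol NaHCO₃.
(b) Mass: 704.9 × 84 = 59,210 g.

(a) 113 L; (b) 59.2 kg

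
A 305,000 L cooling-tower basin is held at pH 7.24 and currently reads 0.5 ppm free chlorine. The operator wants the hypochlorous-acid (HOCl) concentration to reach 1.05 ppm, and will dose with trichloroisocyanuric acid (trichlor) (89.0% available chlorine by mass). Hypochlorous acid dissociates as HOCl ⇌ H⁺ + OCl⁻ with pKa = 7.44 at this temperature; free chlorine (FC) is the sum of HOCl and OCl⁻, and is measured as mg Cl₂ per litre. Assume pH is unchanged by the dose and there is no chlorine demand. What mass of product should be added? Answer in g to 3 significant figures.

416 g

[OCl⁻]/[HOCl] = 10^(pH − pKa) = 10^(7.24 − 7.44) = 0.631; fraction as HOCl = 1/(1 + 0.631) = 0.6131.
Free chlorine required for 1.05 ppm HOCl: 1.05 / 0.6131 = 1.713 ppm.
FC to add: 1.713 − 0.5 = 1.213 mg/L as Cl₂.
Cl₂ equivalent: 1.213 mg/L × 305,000 L = 369.8 g.
Product at 89.0% available Cl: 369.8 / 0.89 = 415.5 g.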